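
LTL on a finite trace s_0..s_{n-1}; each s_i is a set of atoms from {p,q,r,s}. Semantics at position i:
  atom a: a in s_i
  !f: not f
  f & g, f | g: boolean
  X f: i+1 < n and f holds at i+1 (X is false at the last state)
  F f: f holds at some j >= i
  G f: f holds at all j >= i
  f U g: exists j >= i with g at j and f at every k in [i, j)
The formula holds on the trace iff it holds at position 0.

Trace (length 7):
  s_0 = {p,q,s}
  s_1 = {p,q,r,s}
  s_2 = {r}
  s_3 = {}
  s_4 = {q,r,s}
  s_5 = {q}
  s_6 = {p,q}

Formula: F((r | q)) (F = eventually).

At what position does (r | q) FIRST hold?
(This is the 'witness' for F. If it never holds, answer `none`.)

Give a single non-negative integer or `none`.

Answer: 0

Derivation:
s_0={p,q,s}: (r | q)=True r=False q=True
s_1={p,q,r,s}: (r | q)=True r=True q=True
s_2={r}: (r | q)=True r=True q=False
s_3={}: (r | q)=False r=False q=False
s_4={q,r,s}: (r | q)=True r=True q=True
s_5={q}: (r | q)=True r=False q=True
s_6={p,q}: (r | q)=True r=False q=True
F((r | q)) holds; first witness at position 0.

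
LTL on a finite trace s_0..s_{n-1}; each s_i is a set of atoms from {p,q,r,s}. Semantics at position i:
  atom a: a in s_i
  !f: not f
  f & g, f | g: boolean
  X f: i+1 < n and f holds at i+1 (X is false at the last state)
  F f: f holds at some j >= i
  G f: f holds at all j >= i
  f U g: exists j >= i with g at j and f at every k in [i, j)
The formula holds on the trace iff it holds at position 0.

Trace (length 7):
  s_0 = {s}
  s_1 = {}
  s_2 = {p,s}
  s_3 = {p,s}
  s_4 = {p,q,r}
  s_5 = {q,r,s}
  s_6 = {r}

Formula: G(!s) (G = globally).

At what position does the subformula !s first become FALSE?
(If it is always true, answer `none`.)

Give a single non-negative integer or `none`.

Answer: 0

Derivation:
s_0={s}: !s=False s=True
s_1={}: !s=True s=False
s_2={p,s}: !s=False s=True
s_3={p,s}: !s=False s=True
s_4={p,q,r}: !s=True s=False
s_5={q,r,s}: !s=False s=True
s_6={r}: !s=True s=False
G(!s) holds globally = False
First violation at position 0.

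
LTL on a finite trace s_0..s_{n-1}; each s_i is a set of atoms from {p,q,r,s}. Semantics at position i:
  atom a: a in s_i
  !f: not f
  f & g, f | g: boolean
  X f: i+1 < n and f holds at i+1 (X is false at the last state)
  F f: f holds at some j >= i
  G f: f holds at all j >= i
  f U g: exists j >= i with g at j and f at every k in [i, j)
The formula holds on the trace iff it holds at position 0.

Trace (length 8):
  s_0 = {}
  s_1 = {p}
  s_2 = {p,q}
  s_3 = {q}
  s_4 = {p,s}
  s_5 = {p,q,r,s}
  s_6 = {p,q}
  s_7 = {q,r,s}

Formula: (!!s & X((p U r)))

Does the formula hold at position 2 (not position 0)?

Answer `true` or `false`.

s_0={}: (!!s & X((p U r)))=False !!s=False !s=True s=False X((p U r))=False (p U r)=False p=False r=False
s_1={p}: (!!s & X((p U r)))=False !!s=False !s=True s=False X((p U r))=False (p U r)=False p=True r=False
s_2={p,q}: (!!s & X((p U r)))=False !!s=False !s=True s=False X((p U r))=False (p U r)=False p=True r=False
s_3={q}: (!!s & X((p U r)))=False !!s=False !s=True s=False X((p U r))=True (p U r)=False p=False r=False
s_4={p,s}: (!!s & X((p U r)))=True !!s=True !s=False s=True X((p U r))=True (p U r)=True p=True r=False
s_5={p,q,r,s}: (!!s & X((p U r)))=True !!s=True !s=False s=True X((p U r))=True (p U r)=True p=True r=True
s_6={p,q}: (!!s & X((p U r)))=False !!s=False !s=True s=False X((p U r))=True (p U r)=True p=True r=False
s_7={q,r,s}: (!!s & X((p U r)))=False !!s=True !s=False s=True X((p U r))=False (p U r)=True p=False r=True
Evaluating at position 2: result = False

Answer: false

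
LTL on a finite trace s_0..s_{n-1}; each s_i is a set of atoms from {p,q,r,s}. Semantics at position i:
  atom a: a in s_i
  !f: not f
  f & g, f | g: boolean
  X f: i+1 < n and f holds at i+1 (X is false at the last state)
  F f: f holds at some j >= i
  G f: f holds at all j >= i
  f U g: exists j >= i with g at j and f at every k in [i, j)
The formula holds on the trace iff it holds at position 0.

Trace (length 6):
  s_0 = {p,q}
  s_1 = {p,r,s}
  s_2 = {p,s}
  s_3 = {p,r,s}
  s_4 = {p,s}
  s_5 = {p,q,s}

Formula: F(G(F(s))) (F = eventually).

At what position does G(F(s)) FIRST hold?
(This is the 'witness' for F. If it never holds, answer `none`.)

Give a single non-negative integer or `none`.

Answer: 0

Derivation:
s_0={p,q}: G(F(s))=True F(s)=True s=False
s_1={p,r,s}: G(F(s))=True F(s)=True s=True
s_2={p,s}: G(F(s))=True F(s)=True s=True
s_3={p,r,s}: G(F(s))=True F(s)=True s=True
s_4={p,s}: G(F(s))=True F(s)=True s=True
s_5={p,q,s}: G(F(s))=True F(s)=True s=True
F(G(F(s))) holds; first witness at position 0.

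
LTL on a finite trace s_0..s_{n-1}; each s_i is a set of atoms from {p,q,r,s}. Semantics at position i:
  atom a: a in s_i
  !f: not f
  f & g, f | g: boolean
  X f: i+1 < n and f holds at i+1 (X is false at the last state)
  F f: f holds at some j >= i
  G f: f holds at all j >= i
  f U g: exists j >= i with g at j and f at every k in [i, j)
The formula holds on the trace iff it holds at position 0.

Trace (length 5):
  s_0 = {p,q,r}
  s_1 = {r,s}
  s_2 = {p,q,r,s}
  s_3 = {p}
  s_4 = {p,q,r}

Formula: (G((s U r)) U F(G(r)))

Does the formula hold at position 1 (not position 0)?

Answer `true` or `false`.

Answer: true

Derivation:
s_0={p,q,r}: (G((s U r)) U F(G(r)))=True G((s U r))=False (s U r)=True s=False r=True F(G(r))=True G(r)=False
s_1={r,s}: (G((s U r)) U F(G(r)))=True G((s U r))=False (s U r)=True s=True r=True F(G(r))=True G(r)=False
s_2={p,q,r,s}: (G((s U r)) U F(G(r)))=True G((s U r))=False (s U r)=True s=True r=True F(G(r))=True G(r)=False
s_3={p}: (G((s U r)) U F(G(r)))=True G((s U r))=False (s U r)=False s=False r=False F(G(r))=True G(r)=False
s_4={p,q,r}: (G((s U r)) U F(G(r)))=True G((s U r))=True (s U r)=True s=False r=True F(G(r))=True G(r)=True
Evaluating at position 1: result = True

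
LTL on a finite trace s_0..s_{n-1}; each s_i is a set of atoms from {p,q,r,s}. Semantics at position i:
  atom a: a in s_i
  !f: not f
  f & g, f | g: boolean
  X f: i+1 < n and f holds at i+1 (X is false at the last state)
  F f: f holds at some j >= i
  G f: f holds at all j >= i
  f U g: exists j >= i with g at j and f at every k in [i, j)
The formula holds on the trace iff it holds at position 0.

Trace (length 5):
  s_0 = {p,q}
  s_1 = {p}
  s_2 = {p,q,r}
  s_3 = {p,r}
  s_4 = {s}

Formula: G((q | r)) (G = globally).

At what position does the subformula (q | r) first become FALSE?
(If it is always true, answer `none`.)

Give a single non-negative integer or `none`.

Answer: 1

Derivation:
s_0={p,q}: (q | r)=True q=True r=False
s_1={p}: (q | r)=False q=False r=False
s_2={p,q,r}: (q | r)=True q=True r=True
s_3={p,r}: (q | r)=True q=False r=True
s_4={s}: (q | r)=False q=False r=False
G((q | r)) holds globally = False
First violation at position 1.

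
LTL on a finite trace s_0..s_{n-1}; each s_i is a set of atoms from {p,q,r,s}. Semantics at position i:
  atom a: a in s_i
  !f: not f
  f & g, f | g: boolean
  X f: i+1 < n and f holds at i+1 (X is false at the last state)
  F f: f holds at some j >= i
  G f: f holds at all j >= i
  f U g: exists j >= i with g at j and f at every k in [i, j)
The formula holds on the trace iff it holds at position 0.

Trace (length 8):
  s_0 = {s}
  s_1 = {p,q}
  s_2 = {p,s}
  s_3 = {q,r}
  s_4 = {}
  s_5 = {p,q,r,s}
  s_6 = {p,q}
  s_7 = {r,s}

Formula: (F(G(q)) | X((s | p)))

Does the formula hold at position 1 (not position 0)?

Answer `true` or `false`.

Answer: true

Derivation:
s_0={s}: (F(G(q)) | X((s | p)))=True F(G(q))=False G(q)=False q=False X((s | p))=True (s | p)=True s=True p=False
s_1={p,q}: (F(G(q)) | X((s | p)))=True F(G(q))=False G(q)=False q=True X((s | p))=True (s | p)=True s=False p=True
s_2={p,s}: (F(G(q)) | X((s | p)))=False F(G(q))=False G(q)=False q=False X((s | p))=False (s | p)=True s=True p=True
s_3={q,r}: (F(G(q)) | X((s | p)))=False F(G(q))=False G(q)=False q=True X((s | p))=False (s | p)=False s=False p=False
s_4={}: (F(G(q)) | X((s | p)))=True F(G(q))=False G(q)=False q=False X((s | p))=True (s | p)=False s=False p=False
s_5={p,q,r,s}: (F(G(q)) | X((s | p)))=True F(G(q))=False G(q)=False q=True X((s | p))=True (s | p)=True s=True p=True
s_6={p,q}: (F(G(q)) | X((s | p)))=True F(G(q))=False G(q)=False q=True X((s | p))=True (s | p)=True s=False p=True
s_7={r,s}: (F(G(q)) | X((s | p)))=False F(G(q))=False G(q)=False q=False X((s | p))=False (s | p)=True s=True p=False
Evaluating at position 1: result = True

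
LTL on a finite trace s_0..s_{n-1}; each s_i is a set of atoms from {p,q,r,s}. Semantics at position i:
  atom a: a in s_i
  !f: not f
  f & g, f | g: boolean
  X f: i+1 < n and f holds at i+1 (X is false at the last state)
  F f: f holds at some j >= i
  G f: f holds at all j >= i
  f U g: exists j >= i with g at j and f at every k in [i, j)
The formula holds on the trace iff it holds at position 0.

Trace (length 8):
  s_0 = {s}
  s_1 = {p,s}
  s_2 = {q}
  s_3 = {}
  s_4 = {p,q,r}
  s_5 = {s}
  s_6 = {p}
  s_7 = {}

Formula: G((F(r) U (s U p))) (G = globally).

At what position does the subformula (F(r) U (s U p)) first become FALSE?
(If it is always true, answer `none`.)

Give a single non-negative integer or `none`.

Answer: 7

Derivation:
s_0={s}: (F(r) U (s U p))=True F(r)=True r=False (s U p)=True s=True p=False
s_1={p,s}: (F(r) U (s U p))=True F(r)=True r=False (s U p)=True s=True p=True
s_2={q}: (F(r) U (s U p))=True F(r)=True r=False (s U p)=False s=False p=False
s_3={}: (F(r) U (s U p))=True F(r)=True r=False (s U p)=False s=False p=False
s_4={p,q,r}: (F(r) U (s U p))=True F(r)=True r=True (s U p)=True s=False p=True
s_5={s}: (F(r) U (s U p))=True F(r)=False r=False (s U p)=True s=True p=False
s_6={p}: (F(r) U (s U p))=True F(r)=False r=False (s U p)=True s=False p=True
s_7={}: (F(r) U (s U p))=False F(r)=False r=False (s U p)=False s=False p=False
G((F(r) U (s U p))) holds globally = False
First violation at position 7.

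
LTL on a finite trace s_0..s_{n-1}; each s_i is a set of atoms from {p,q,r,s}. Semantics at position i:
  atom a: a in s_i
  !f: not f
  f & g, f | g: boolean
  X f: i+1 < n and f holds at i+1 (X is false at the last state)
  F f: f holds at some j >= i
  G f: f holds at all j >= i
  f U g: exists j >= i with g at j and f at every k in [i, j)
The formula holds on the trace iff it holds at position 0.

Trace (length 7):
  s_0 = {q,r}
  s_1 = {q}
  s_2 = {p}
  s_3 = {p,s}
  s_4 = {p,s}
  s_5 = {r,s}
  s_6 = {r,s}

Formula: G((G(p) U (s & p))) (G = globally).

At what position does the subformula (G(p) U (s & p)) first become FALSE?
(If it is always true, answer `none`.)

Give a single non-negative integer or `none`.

s_0={q,r}: (G(p) U (s & p))=False G(p)=False p=False (s & p)=False s=False
s_1={q}: (G(p) U (s & p))=False G(p)=False p=False (s & p)=False s=False
s_2={p}: (G(p) U (s & p))=False G(p)=False p=True (s & p)=False s=False
s_3={p,s}: (G(p) U (s & p))=True G(p)=False p=True (s & p)=True s=True
s_4={p,s}: (G(p) U (s & p))=True G(p)=False p=True (s & p)=True s=True
s_5={r,s}: (G(p) U (s & p))=False G(p)=False p=False (s & p)=False s=True
s_6={r,s}: (G(p) U (s & p))=False G(p)=False p=False (s & p)=False s=True
G((G(p) U (s & p))) holds globally = False
First violation at position 0.

Answer: 0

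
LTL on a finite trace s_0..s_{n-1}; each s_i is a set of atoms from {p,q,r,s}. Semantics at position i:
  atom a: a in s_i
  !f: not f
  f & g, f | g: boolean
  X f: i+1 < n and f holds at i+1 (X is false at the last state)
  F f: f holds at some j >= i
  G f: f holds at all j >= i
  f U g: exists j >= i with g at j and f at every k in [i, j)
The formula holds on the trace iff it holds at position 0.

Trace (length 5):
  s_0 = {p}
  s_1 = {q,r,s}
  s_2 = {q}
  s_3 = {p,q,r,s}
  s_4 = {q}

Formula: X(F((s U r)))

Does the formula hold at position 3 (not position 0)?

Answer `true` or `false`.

s_0={p}: X(F((s U r)))=True F((s U r))=True (s U r)=False s=False r=False
s_1={q,r,s}: X(F((s U r)))=True F((s U r))=True (s U r)=True s=True r=True
s_2={q}: X(F((s U r)))=True F((s U r))=True (s U r)=False s=False r=False
s_3={p,q,r,s}: X(F((s U r)))=False F((s U r))=True (s U r)=True s=True r=True
s_4={q}: X(F((s U r)))=False F((s U r))=False (s U r)=False s=False r=False
Evaluating at position 3: result = False

Answer: false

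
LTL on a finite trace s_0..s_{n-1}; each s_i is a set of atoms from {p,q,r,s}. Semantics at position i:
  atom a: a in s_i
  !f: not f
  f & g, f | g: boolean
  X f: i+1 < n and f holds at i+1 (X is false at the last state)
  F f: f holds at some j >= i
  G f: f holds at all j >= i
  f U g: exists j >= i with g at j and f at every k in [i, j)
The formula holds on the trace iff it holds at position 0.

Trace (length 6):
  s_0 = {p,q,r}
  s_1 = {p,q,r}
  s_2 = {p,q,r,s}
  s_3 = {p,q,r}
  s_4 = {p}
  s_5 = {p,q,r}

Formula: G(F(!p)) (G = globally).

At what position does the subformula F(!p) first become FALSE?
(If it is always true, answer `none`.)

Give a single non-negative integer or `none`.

Answer: 0

Derivation:
s_0={p,q,r}: F(!p)=False !p=False p=True
s_1={p,q,r}: F(!p)=False !p=False p=True
s_2={p,q,r,s}: F(!p)=False !p=False p=True
s_3={p,q,r}: F(!p)=False !p=False p=True
s_4={p}: F(!p)=False !p=False p=True
s_5={p,q,r}: F(!p)=False !p=False p=True
G(F(!p)) holds globally = False
First violation at position 0.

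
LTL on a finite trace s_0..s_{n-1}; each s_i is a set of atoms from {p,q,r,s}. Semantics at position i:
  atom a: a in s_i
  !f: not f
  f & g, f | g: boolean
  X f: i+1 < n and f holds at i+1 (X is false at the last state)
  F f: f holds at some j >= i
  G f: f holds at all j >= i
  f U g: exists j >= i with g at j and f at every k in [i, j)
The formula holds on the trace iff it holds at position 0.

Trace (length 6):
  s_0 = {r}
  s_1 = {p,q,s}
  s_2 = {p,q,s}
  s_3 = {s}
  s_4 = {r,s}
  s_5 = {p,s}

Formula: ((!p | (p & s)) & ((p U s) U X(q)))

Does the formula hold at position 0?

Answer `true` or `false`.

s_0={r}: ((!p | (p & s)) & ((p U s) U X(q)))=True (!p | (p & s))=True !p=True p=False (p & s)=False s=False ((p U s) U X(q))=True (p U s)=False X(q)=True q=False
s_1={p,q,s}: ((!p | (p & s)) & ((p U s) U X(q)))=True (!p | (p & s))=True !p=False p=True (p & s)=True s=True ((p U s) U X(q))=True (p U s)=True X(q)=True q=True
s_2={p,q,s}: ((!p | (p & s)) & ((p U s) U X(q)))=False (!p | (p & s))=True !p=False p=True (p & s)=True s=True ((p U s) U X(q))=False (p U s)=True X(q)=False q=True
s_3={s}: ((!p | (p & s)) & ((p U s) U X(q)))=False (!p | (p & s))=True !p=True p=False (p & s)=False s=True ((p U s) U X(q))=False (p U s)=True X(q)=False q=False
s_4={r,s}: ((!p | (p & s)) & ((p U s) U X(q)))=False (!p | (p & s))=True !p=True p=False (p & s)=False s=True ((p U s) U X(q))=False (p U s)=True X(q)=False q=False
s_5={p,s}: ((!p | (p & s)) & ((p U s) U X(q)))=False (!p | (p & s))=True !p=False p=True (p & s)=True s=True ((p U s) U X(q))=False (p U s)=True X(q)=False q=False

Answer: true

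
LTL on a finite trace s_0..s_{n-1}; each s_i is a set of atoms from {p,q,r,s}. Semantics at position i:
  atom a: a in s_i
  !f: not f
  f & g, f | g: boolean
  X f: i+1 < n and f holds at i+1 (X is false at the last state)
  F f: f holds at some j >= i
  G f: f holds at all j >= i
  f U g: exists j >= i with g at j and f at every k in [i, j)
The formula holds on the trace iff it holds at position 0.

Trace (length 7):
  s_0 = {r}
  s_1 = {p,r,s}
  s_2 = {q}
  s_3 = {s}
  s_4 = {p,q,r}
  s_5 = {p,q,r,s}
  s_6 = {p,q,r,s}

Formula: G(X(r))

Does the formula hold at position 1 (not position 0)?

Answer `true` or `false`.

s_0={r}: G(X(r))=False X(r)=True r=True
s_1={p,r,s}: G(X(r))=False X(r)=False r=True
s_2={q}: G(X(r))=False X(r)=False r=False
s_3={s}: G(X(r))=False X(r)=True r=False
s_4={p,q,r}: G(X(r))=False X(r)=True r=True
s_5={p,q,r,s}: G(X(r))=False X(r)=True r=True
s_6={p,q,r,s}: G(X(r))=False X(r)=False r=True
Evaluating at position 1: result = False

Answer: false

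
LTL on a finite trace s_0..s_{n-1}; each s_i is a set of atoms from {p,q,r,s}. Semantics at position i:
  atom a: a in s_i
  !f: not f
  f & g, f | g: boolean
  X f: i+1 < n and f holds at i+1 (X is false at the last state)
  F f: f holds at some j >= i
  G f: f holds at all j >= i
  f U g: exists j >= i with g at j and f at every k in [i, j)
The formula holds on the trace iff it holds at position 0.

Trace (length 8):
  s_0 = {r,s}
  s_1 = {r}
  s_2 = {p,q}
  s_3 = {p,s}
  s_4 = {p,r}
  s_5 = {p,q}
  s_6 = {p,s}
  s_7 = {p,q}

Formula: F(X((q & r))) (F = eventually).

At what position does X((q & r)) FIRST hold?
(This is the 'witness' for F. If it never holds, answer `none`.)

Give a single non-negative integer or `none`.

Answer: none

Derivation:
s_0={r,s}: X((q & r))=False (q & r)=False q=False r=True
s_1={r}: X((q & r))=False (q & r)=False q=False r=True
s_2={p,q}: X((q & r))=False (q & r)=False q=True r=False
s_3={p,s}: X((q & r))=False (q & r)=False q=False r=False
s_4={p,r}: X((q & r))=False (q & r)=False q=False r=True
s_5={p,q}: X((q & r))=False (q & r)=False q=True r=False
s_6={p,s}: X((q & r))=False (q & r)=False q=False r=False
s_7={p,q}: X((q & r))=False (q & r)=False q=True r=False
F(X((q & r))) does not hold (no witness exists).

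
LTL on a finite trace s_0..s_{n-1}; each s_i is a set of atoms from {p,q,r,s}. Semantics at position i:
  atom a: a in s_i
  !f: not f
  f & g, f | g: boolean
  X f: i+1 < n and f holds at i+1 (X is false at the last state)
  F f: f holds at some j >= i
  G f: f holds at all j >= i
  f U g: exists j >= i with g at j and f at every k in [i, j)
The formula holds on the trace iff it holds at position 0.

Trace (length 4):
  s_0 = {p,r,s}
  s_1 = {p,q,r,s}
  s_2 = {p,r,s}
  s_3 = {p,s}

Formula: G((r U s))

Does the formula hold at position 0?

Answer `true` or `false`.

Answer: true

Derivation:
s_0={p,r,s}: G((r U s))=True (r U s)=True r=True s=True
s_1={p,q,r,s}: G((r U s))=True (r U s)=True r=True s=True
s_2={p,r,s}: G((r U s))=True (r U s)=True r=True s=True
s_3={p,s}: G((r U s))=True (r U s)=True r=False s=True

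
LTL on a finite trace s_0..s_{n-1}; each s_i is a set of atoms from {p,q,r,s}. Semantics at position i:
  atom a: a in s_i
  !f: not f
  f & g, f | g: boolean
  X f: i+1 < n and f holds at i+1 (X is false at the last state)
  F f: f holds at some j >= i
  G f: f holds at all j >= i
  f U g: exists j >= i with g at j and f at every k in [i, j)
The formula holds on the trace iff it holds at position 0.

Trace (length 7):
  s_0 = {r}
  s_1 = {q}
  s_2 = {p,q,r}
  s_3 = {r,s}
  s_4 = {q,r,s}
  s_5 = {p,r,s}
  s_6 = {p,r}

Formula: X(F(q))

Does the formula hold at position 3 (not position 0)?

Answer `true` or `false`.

s_0={r}: X(F(q))=True F(q)=True q=False
s_1={q}: X(F(q))=True F(q)=True q=True
s_2={p,q,r}: X(F(q))=True F(q)=True q=True
s_3={r,s}: X(F(q))=True F(q)=True q=False
s_4={q,r,s}: X(F(q))=False F(q)=True q=True
s_5={p,r,s}: X(F(q))=False F(q)=False q=False
s_6={p,r}: X(F(q))=False F(q)=False q=False
Evaluating at position 3: result = True

Answer: true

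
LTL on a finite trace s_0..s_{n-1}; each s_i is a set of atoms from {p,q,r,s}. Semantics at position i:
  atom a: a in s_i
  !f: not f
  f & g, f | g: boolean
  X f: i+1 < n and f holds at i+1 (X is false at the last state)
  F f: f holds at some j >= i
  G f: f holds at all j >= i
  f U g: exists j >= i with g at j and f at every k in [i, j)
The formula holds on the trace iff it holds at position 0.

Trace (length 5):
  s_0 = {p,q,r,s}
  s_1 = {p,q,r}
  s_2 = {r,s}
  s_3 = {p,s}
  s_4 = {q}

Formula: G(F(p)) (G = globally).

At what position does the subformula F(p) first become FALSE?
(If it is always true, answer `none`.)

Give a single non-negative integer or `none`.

s_0={p,q,r,s}: F(p)=True p=True
s_1={p,q,r}: F(p)=True p=True
s_2={r,s}: F(p)=True p=False
s_3={p,s}: F(p)=True p=True
s_4={q}: F(p)=False p=False
G(F(p)) holds globally = False
First violation at position 4.

Answer: 4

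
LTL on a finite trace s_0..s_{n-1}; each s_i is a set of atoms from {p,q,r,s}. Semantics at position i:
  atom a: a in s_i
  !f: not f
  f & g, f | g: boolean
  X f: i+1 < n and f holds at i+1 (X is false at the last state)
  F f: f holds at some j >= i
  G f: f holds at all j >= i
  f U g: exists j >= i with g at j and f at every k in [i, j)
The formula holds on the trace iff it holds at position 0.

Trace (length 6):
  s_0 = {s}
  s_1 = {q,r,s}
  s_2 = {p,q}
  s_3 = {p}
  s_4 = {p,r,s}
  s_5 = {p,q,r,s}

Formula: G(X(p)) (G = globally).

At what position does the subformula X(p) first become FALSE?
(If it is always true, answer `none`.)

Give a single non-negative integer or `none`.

s_0={s}: X(p)=False p=False
s_1={q,r,s}: X(p)=True p=False
s_2={p,q}: X(p)=True p=True
s_3={p}: X(p)=True p=True
s_4={p,r,s}: X(p)=True p=True
s_5={p,q,r,s}: X(p)=False p=True
G(X(p)) holds globally = False
First violation at position 0.

Answer: 0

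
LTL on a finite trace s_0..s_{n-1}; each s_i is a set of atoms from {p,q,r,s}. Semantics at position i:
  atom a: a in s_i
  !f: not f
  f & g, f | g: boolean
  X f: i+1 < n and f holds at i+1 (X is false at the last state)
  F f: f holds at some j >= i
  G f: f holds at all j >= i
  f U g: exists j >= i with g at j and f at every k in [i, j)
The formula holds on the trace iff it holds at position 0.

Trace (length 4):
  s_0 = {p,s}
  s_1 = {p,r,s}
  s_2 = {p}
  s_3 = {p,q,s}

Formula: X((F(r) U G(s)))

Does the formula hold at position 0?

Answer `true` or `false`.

Answer: false

Derivation:
s_0={p,s}: X((F(r) U G(s)))=False (F(r) U G(s))=False F(r)=True r=False G(s)=False s=True
s_1={p,r,s}: X((F(r) U G(s)))=False (F(r) U G(s))=False F(r)=True r=True G(s)=False s=True
s_2={p}: X((F(r) U G(s)))=True (F(r) U G(s))=False F(r)=False r=False G(s)=False s=False
s_3={p,q,s}: X((F(r) U G(s)))=False (F(r) U G(s))=True F(r)=False r=False G(s)=True s=True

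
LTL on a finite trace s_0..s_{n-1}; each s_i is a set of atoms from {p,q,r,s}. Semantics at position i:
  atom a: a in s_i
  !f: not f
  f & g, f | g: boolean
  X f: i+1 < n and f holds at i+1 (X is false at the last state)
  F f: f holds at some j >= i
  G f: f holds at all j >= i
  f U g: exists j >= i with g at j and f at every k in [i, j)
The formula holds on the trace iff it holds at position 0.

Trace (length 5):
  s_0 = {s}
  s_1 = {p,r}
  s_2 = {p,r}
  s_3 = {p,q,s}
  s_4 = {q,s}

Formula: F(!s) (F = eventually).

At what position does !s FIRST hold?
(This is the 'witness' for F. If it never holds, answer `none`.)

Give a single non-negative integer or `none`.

Answer: 1

Derivation:
s_0={s}: !s=False s=True
s_1={p,r}: !s=True s=False
s_2={p,r}: !s=True s=False
s_3={p,q,s}: !s=False s=True
s_4={q,s}: !s=False s=True
F(!s) holds; first witness at position 1.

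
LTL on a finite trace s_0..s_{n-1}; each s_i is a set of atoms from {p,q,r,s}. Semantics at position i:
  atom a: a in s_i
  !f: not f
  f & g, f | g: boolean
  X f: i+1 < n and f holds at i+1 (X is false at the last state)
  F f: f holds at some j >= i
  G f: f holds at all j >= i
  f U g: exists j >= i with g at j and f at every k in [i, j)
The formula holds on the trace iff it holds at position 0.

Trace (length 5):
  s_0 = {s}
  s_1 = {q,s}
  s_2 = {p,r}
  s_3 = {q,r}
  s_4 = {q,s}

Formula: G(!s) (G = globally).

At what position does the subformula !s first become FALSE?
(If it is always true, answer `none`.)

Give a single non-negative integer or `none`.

s_0={s}: !s=False s=True
s_1={q,s}: !s=False s=True
s_2={p,r}: !s=True s=False
s_3={q,r}: !s=True s=False
s_4={q,s}: !s=False s=True
G(!s) holds globally = False
First violation at position 0.

Answer: 0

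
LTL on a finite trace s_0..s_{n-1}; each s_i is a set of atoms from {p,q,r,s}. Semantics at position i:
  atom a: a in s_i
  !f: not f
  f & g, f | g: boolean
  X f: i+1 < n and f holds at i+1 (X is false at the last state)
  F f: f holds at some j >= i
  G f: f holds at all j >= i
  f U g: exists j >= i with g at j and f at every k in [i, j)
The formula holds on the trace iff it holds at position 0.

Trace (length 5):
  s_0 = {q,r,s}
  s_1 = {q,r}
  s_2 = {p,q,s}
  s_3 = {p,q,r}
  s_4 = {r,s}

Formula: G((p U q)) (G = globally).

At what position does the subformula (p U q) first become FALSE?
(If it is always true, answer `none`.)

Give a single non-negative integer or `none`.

s_0={q,r,s}: (p U q)=True p=False q=True
s_1={q,r}: (p U q)=True p=False q=True
s_2={p,q,s}: (p U q)=True p=True q=True
s_3={p,q,r}: (p U q)=True p=True q=True
s_4={r,s}: (p U q)=False p=False q=False
G((p U q)) holds globally = False
First violation at position 4.

Answer: 4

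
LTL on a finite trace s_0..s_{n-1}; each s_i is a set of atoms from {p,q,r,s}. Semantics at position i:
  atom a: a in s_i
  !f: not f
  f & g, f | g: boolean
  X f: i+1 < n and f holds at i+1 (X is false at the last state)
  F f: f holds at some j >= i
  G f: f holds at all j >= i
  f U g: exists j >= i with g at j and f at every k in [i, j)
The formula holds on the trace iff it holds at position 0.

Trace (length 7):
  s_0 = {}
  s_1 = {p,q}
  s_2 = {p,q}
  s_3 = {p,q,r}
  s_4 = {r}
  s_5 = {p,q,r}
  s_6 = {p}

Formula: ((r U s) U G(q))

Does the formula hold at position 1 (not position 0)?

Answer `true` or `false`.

Answer: false

Derivation:
s_0={}: ((r U s) U G(q))=False (r U s)=False r=False s=False G(q)=False q=False
s_1={p,q}: ((r U s) U G(q))=False (r U s)=False r=False s=False G(q)=False q=True
s_2={p,q}: ((r U s) U G(q))=False (r U s)=False r=False s=False G(q)=False q=True
s_3={p,q,r}: ((r U s) U G(q))=False (r U s)=False r=True s=False G(q)=False q=True
s_4={r}: ((r U s) U G(q))=False (r U s)=False r=True s=False G(q)=False q=False
s_5={p,q,r}: ((r U s) U G(q))=False (r U s)=False r=True s=False G(q)=False q=True
s_6={p}: ((r U s) U G(q))=False (r U s)=False r=False s=False G(q)=False q=False
Evaluating at position 1: result = False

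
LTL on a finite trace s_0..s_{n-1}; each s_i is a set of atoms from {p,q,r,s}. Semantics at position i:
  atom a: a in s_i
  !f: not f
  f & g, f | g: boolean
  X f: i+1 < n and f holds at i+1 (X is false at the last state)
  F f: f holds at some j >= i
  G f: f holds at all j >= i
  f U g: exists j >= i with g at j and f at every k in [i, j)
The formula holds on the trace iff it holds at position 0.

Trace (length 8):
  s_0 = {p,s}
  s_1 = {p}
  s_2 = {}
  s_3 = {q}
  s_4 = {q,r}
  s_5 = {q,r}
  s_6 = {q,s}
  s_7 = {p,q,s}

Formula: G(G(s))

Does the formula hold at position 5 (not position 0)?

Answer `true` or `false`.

s_0={p,s}: G(G(s))=False G(s)=False s=True
s_1={p}: G(G(s))=False G(s)=False s=False
s_2={}: G(G(s))=False G(s)=False s=False
s_3={q}: G(G(s))=False G(s)=False s=False
s_4={q,r}: G(G(s))=False G(s)=False s=False
s_5={q,r}: G(G(s))=False G(s)=False s=False
s_6={q,s}: G(G(s))=True G(s)=True s=True
s_7={p,q,s}: G(G(s))=True G(s)=True s=True
Evaluating at position 5: result = False

Answer: false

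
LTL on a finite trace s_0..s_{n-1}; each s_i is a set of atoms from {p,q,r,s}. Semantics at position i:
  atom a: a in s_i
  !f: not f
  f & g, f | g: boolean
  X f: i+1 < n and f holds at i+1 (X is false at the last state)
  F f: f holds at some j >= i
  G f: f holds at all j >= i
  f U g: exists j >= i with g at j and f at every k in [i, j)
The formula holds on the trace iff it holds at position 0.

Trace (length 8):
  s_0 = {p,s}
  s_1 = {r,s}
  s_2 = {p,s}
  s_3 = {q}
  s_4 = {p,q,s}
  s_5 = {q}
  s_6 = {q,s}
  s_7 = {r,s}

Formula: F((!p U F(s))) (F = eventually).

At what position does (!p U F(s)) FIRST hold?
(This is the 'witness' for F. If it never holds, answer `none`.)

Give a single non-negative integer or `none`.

s_0={p,s}: (!p U F(s))=True !p=False p=True F(s)=True s=True
s_1={r,s}: (!p U F(s))=True !p=True p=False F(s)=True s=True
s_2={p,s}: (!p U F(s))=True !p=False p=True F(s)=True s=True
s_3={q}: (!p U F(s))=True !p=True p=False F(s)=True s=False
s_4={p,q,s}: (!p U F(s))=True !p=False p=True F(s)=True s=True
s_5={q}: (!p U F(s))=True !p=True p=False F(s)=True s=False
s_6={q,s}: (!p U F(s))=True !p=True p=False F(s)=True s=True
s_7={r,s}: (!p U F(s))=True !p=True p=False F(s)=True s=True
F((!p U F(s))) holds; first witness at position 0.

Answer: 0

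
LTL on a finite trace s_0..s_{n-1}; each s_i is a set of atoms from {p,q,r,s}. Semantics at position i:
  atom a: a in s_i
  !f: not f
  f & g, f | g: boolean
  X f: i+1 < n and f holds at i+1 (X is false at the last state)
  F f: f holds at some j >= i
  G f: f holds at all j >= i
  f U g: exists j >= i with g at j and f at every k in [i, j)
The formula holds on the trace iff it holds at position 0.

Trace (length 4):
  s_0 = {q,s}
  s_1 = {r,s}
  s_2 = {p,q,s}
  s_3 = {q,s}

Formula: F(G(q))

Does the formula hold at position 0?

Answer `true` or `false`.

s_0={q,s}: F(G(q))=True G(q)=False q=True
s_1={r,s}: F(G(q))=True G(q)=False q=False
s_2={p,q,s}: F(G(q))=True G(q)=True q=True
s_3={q,s}: F(G(q))=True G(q)=True q=True

Answer: true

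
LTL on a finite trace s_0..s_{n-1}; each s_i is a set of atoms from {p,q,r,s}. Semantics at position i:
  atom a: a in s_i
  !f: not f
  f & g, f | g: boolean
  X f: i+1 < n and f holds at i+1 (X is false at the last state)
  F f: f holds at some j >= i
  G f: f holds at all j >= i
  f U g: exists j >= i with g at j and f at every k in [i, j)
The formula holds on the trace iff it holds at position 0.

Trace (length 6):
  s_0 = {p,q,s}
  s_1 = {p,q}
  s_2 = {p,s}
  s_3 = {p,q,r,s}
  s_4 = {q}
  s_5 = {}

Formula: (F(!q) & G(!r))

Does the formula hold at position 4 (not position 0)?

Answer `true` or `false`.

Answer: true

Derivation:
s_0={p,q,s}: (F(!q) & G(!r))=False F(!q)=True !q=False q=True G(!r)=False !r=True r=False
s_1={p,q}: (F(!q) & G(!r))=False F(!q)=True !q=False q=True G(!r)=False !r=True r=False
s_2={p,s}: (F(!q) & G(!r))=False F(!q)=True !q=True q=False G(!r)=False !r=True r=False
s_3={p,q,r,s}: (F(!q) & G(!r))=False F(!q)=True !q=False q=True G(!r)=False !r=False r=True
s_4={q}: (F(!q) & G(!r))=True F(!q)=True !q=False q=True G(!r)=True !r=True r=False
s_5={}: (F(!q) & G(!r))=True F(!q)=True !q=True q=False G(!r)=True !r=True r=False
Evaluating at position 4: result = True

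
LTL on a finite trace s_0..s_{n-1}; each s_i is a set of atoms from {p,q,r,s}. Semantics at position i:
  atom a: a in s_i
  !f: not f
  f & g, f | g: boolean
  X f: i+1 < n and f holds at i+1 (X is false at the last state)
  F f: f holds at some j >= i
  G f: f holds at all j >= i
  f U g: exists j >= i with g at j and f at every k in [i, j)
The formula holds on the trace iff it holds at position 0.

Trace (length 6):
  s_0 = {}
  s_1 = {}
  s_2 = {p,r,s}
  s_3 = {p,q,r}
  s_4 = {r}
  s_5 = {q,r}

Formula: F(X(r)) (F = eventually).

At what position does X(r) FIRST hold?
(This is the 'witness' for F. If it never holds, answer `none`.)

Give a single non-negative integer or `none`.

Answer: 1

Derivation:
s_0={}: X(r)=False r=False
s_1={}: X(r)=True r=False
s_2={p,r,s}: X(r)=True r=True
s_3={p,q,r}: X(r)=True r=True
s_4={r}: X(r)=True r=True
s_5={q,r}: X(r)=False r=True
F(X(r)) holds; first witness at position 1.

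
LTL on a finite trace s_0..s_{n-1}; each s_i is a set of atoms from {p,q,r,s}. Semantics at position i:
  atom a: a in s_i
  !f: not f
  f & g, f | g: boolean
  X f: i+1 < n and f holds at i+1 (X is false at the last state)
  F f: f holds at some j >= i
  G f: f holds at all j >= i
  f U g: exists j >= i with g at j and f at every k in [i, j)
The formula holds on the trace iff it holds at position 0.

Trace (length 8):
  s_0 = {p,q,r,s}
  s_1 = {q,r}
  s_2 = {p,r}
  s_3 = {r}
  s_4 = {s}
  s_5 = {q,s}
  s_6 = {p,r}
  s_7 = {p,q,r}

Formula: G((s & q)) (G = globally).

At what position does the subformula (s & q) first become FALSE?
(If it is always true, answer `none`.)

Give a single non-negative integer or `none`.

s_0={p,q,r,s}: (s & q)=True s=True q=True
s_1={q,r}: (s & q)=False s=False q=True
s_2={p,r}: (s & q)=False s=False q=False
s_3={r}: (s & q)=False s=False q=False
s_4={s}: (s & q)=False s=True q=False
s_5={q,s}: (s & q)=True s=True q=True
s_6={p,r}: (s & q)=False s=False q=False
s_7={p,q,r}: (s & q)=False s=False q=True
G((s & q)) holds globally = False
First violation at position 1.

Answer: 1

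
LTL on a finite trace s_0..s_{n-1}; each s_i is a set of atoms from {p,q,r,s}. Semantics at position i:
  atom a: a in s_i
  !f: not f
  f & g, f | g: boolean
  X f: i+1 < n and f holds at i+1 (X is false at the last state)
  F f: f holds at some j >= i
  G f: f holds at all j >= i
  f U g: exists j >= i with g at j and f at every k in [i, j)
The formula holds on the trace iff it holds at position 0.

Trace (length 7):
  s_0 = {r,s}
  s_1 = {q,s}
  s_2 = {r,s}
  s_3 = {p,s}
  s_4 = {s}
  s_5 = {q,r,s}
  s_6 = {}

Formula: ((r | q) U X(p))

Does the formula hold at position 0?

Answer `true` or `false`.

Answer: true

Derivation:
s_0={r,s}: ((r | q) U X(p))=True (r | q)=True r=True q=False X(p)=False p=False
s_1={q,s}: ((r | q) U X(p))=True (r | q)=True r=False q=True X(p)=False p=False
s_2={r,s}: ((r | q) U X(p))=True (r | q)=True r=True q=False X(p)=True p=False
s_3={p,s}: ((r | q) U X(p))=False (r | q)=False r=False q=False X(p)=False p=True
s_4={s}: ((r | q) U X(p))=False (r | q)=False r=False q=False X(p)=False p=False
s_5={q,r,s}: ((r | q) U X(p))=False (r | q)=True r=True q=True X(p)=False p=False
s_6={}: ((r | q) U X(p))=False (r | q)=False r=False q=False X(p)=False p=False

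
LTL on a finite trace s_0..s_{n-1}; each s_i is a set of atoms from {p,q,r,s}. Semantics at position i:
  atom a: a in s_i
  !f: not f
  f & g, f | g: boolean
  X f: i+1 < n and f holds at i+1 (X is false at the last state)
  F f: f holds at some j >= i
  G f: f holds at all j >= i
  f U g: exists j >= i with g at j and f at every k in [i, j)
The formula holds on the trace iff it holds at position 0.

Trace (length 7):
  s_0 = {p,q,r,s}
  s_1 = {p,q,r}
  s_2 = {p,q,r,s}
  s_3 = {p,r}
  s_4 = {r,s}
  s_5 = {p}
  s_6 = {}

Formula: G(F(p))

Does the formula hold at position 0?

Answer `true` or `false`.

s_0={p,q,r,s}: G(F(p))=False F(p)=True p=True
s_1={p,q,r}: G(F(p))=False F(p)=True p=True
s_2={p,q,r,s}: G(F(p))=False F(p)=True p=True
s_3={p,r}: G(F(p))=False F(p)=True p=True
s_4={r,s}: G(F(p))=False F(p)=True p=False
s_5={p}: G(F(p))=False F(p)=True p=True
s_6={}: G(F(p))=False F(p)=False p=False

Answer: false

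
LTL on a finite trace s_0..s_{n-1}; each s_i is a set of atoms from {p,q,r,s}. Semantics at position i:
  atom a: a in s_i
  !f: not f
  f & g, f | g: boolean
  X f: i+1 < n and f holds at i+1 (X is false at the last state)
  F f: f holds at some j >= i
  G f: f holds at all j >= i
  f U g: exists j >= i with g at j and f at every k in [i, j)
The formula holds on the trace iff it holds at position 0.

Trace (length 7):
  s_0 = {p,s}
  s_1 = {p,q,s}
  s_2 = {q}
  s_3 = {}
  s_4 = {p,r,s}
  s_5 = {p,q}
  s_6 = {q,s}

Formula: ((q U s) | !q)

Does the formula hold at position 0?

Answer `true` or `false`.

Answer: true

Derivation:
s_0={p,s}: ((q U s) | !q)=True (q U s)=True q=False s=True !q=True
s_1={p,q,s}: ((q U s) | !q)=True (q U s)=True q=True s=True !q=False
s_2={q}: ((q U s) | !q)=False (q U s)=False q=True s=False !q=False
s_3={}: ((q U s) | !q)=True (q U s)=False q=False s=False !q=True
s_4={p,r,s}: ((q U s) | !q)=True (q U s)=True q=False s=True !q=True
s_5={p,q}: ((q U s) | !q)=True (q U s)=True q=True s=False !q=False
s_6={q,s}: ((q U s) | !q)=True (q U s)=True q=True s=True !q=False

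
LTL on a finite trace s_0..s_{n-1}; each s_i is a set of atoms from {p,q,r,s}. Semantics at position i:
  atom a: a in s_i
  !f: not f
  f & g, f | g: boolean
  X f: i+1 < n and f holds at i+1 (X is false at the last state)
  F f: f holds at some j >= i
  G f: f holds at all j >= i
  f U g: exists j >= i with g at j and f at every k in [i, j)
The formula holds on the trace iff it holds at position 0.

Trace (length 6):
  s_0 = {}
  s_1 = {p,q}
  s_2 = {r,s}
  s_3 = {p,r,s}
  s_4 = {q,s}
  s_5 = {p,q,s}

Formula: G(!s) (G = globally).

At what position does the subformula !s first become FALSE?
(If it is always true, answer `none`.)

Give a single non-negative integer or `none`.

s_0={}: !s=True s=False
s_1={p,q}: !s=True s=False
s_2={r,s}: !s=False s=True
s_3={p,r,s}: !s=False s=True
s_4={q,s}: !s=False s=True
s_5={p,q,s}: !s=False s=True
G(!s) holds globally = False
First violation at position 2.

Answer: 2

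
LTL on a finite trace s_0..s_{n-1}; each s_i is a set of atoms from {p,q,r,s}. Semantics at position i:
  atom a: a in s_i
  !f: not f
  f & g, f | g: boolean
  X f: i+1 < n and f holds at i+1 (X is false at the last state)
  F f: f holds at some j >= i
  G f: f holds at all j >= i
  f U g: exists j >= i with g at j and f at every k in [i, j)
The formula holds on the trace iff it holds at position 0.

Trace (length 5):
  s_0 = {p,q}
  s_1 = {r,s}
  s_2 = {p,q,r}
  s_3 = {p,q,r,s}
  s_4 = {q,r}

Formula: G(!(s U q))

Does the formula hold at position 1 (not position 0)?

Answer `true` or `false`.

Answer: false

Derivation:
s_0={p,q}: G(!(s U q))=False !(s U q)=False (s U q)=True s=False q=True
s_1={r,s}: G(!(s U q))=False !(s U q)=False (s U q)=True s=True q=False
s_2={p,q,r}: G(!(s U q))=False !(s U q)=False (s U q)=True s=False q=True
s_3={p,q,r,s}: G(!(s U q))=False !(s U q)=False (s U q)=True s=True q=True
s_4={q,r}: G(!(s U q))=False !(s U q)=False (s U q)=True s=False q=True
Evaluating at position 1: result = False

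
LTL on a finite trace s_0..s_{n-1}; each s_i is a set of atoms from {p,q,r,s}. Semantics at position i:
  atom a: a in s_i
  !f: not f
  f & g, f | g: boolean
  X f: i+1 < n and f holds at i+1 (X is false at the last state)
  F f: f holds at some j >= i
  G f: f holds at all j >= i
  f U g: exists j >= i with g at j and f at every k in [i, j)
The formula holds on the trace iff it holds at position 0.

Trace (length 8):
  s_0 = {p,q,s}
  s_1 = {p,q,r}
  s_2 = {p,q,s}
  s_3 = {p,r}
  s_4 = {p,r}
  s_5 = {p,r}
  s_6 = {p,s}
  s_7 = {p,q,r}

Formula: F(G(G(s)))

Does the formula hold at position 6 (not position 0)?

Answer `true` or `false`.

Answer: false

Derivation:
s_0={p,q,s}: F(G(G(s)))=False G(G(s))=False G(s)=False s=True
s_1={p,q,r}: F(G(G(s)))=False G(G(s))=False G(s)=False s=False
s_2={p,q,s}: F(G(G(s)))=False G(G(s))=False G(s)=False s=True
s_3={p,r}: F(G(G(s)))=False G(G(s))=False G(s)=False s=False
s_4={p,r}: F(G(G(s)))=False G(G(s))=False G(s)=False s=False
s_5={p,r}: F(G(G(s)))=False G(G(s))=False G(s)=False s=False
s_6={p,s}: F(G(G(s)))=False G(G(s))=False G(s)=False s=True
s_7={p,q,r}: F(G(G(s)))=False G(G(s))=False G(s)=False s=False
Evaluating at position 6: result = False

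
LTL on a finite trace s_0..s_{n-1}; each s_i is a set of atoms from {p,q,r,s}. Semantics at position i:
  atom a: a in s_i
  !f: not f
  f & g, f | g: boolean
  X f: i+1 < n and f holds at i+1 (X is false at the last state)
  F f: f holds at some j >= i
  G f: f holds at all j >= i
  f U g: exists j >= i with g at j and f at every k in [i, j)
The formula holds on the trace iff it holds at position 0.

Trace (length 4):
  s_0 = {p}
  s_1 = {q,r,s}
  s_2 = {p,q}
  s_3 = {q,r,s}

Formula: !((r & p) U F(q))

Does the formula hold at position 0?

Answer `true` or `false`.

s_0={p}: !((r & p) U F(q))=False ((r & p) U F(q))=True (r & p)=False r=False p=True F(q)=True q=False
s_1={q,r,s}: !((r & p) U F(q))=False ((r & p) U F(q))=True (r & p)=False r=True p=False F(q)=True q=True
s_2={p,q}: !((r & p) U F(q))=False ((r & p) U F(q))=True (r & p)=False r=False p=True F(q)=True q=True
s_3={q,r,s}: !((r & p) U F(q))=False ((r & p) U F(q))=True (r & p)=False r=True p=False F(q)=True q=True

Answer: false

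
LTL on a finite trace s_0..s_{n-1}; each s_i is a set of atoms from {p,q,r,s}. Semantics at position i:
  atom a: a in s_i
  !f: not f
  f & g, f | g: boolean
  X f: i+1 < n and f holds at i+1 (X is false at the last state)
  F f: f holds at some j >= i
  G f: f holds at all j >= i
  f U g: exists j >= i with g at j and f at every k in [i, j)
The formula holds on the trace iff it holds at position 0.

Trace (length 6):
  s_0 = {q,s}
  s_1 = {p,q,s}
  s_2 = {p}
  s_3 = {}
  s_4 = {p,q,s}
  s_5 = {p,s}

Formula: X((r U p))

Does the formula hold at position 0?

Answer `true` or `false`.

Answer: true

Derivation:
s_0={q,s}: X((r U p))=True (r U p)=False r=False p=False
s_1={p,q,s}: X((r U p))=True (r U p)=True r=False p=True
s_2={p}: X((r U p))=False (r U p)=True r=False p=True
s_3={}: X((r U p))=True (r U p)=False r=False p=False
s_4={p,q,s}: X((r U p))=True (r U p)=True r=False p=True
s_5={p,s}: X((r U p))=False (r U p)=True r=False p=True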